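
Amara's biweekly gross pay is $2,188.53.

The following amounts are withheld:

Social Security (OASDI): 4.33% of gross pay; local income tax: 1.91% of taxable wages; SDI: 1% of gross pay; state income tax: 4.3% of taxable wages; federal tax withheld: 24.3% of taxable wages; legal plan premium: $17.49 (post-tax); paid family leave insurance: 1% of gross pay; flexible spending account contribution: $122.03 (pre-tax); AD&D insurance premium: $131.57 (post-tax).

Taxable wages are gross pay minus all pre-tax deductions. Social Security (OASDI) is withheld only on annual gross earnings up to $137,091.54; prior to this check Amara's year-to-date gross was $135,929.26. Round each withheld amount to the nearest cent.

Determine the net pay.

Flexible spending account contribution: $122.03
Taxable wages = $2,188.53 − $122.03 = $2,066.50
Federal tax withheld: $2,066.50 × 0.243 = $502.16
Local income tax: $2,066.50 × 0.0191 = $39.47
State income tax: $2,066.50 × 0.043 = $88.86
Social Security (OASDI): only $137,091.54 − $135,929.26 = $1,162.28 of this check is subject → $1,162.28 × 0.0433 = $50.33
SDI: $2,188.53 × 0.01 = $21.89
Paid family leave insurance: $2,188.53 × 0.01 = $21.89
Legal plan premium: $17.49
AD&D insurance premium: $131.57
Total deductions = $122.03 + $502.16 + $39.47 + $88.86 + $50.33 + $21.89 + $21.89 + $17.49 + $131.57 = $995.69
Net pay = $2,188.53 − $995.69 = $1,192.84

$1,192.84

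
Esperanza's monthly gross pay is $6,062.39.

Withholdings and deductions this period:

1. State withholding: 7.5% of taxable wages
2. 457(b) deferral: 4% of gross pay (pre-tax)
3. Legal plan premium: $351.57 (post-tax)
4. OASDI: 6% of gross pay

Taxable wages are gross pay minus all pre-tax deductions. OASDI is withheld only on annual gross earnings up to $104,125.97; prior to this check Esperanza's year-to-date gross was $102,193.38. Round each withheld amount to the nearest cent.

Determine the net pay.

$4,915.87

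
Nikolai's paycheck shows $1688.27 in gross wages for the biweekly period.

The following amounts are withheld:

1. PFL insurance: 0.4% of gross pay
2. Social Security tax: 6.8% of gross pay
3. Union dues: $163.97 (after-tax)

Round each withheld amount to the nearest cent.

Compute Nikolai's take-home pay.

Social Security tax: $1688.27 × 0.068 = $114.80
PFL insurance: $1688.27 × 0.004 = $6.75
Union dues: $163.97
Total deductions = $114.80 + $6.75 + $163.97 = $285.52
Net pay = $1688.27 − $285.52 = $1402.75

$1402.75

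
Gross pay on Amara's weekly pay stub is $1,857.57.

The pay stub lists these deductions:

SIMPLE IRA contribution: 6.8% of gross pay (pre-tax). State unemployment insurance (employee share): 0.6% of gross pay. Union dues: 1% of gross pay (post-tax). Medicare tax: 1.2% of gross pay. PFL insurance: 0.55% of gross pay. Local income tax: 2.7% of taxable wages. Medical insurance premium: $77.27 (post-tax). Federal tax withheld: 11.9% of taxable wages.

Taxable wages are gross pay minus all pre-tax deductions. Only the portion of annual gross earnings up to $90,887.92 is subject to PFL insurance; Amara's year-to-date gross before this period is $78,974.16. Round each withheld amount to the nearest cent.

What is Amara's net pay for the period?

SIMPLE IRA contribution: $1,857.57 × 0.068 = $126.31
Taxable wages = $1,857.57 − $126.31 = $1,731.26
Federal tax withheld: $1,731.26 × 0.119 = $206.02
Local income tax: $1,731.26 × 0.027 = $46.74
Medicare tax: $1,857.57 × 0.012 = $22.29
State unemployment insurance (employee share): $1,857.57 × 0.006 = $11.15
PFL insurance: cap not yet reached, full $1,857.57 is subject → $1,857.57 × 0.0055 = $10.22
Union dues: $1,857.57 × 0.01 = $18.58
Medical insurance premium: $77.27
Total deductions = $126.31 + $206.02 + $46.74 + $22.29 + $11.15 + $10.22 + $18.58 + $77.27 = $518.58
Net pay = $1,857.57 − $518.58 = $1,338.99

$1,338.99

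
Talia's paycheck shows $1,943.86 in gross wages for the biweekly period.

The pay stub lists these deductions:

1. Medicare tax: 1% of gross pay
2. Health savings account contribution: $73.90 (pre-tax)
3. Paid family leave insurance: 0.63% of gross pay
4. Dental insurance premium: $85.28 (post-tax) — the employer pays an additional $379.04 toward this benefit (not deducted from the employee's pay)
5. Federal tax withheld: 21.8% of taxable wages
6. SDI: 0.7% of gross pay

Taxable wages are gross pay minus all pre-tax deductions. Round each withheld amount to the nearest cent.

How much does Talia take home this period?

Health savings account contribution: $73.90
Taxable wages = $1,943.86 − $73.90 = $1,869.96
Federal tax withheld: $1,869.96 × 0.218 = $407.65
Paid family leave insurance: $1,943.86 × 0.0063 = $12.25
SDI: $1,943.86 × 0.007 = $13.61
Medicare tax: $1,943.86 × 0.01 = $19.44
Dental insurance premium: $85.28
(Employer's $379.04 toward dental insurance premium is not withheld from the employee.)
Total deductions = $73.90 + $407.65 + $12.25 + $13.61 + $19.44 + $85.28 = $612.13
Net pay = $1,943.86 − $612.13 = $1,331.73

$1,331.73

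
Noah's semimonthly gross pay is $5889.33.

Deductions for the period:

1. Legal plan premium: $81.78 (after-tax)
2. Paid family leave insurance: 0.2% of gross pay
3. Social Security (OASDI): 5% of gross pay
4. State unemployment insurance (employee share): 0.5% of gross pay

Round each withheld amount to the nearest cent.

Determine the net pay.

Social Security (OASDI): $5889.33 × 0.05 = $294.47
Paid family leave insurance: $5889.33 × 0.002 = $11.78
State unemployment insurance (employee share): $5889.33 × 0.005 = $29.45
Legal plan premium: $81.78
Total deductions = $294.47 + $11.78 + $29.45 + $81.78 = $417.48
Net pay = $5889.33 − $417.48 = $5471.85

$5471.85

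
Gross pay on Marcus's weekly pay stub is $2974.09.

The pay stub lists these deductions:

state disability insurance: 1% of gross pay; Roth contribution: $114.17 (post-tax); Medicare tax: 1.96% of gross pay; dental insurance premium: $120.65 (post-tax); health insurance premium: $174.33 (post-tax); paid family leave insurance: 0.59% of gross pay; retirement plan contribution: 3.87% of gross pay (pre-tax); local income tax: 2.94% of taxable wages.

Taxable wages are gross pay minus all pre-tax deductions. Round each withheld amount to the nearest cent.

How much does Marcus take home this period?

Retirement plan contribution: $2974.09 × 0.0387 = $115.10
Taxable wages = $2974.09 − $115.10 = $2858.99
Local income tax: $2858.99 × 0.0294 = $84.05
Paid family leave insurance: $2974.09 × 0.0059 = $17.55
Medicare tax: $2974.09 × 0.0196 = $58.29
State disability insurance: $2974.09 × 0.01 = $29.74
Health insurance premium: $174.33
Dental insurance premium: $120.65
Roth contribution: $114.17
Total deductions = $115.10 + $84.05 + $17.55 + $58.29 + $29.74 + $174.33 + $120.65 + $114.17 = $713.88
Net pay = $2974.09 − $713.88 = $2260.21

$2260.21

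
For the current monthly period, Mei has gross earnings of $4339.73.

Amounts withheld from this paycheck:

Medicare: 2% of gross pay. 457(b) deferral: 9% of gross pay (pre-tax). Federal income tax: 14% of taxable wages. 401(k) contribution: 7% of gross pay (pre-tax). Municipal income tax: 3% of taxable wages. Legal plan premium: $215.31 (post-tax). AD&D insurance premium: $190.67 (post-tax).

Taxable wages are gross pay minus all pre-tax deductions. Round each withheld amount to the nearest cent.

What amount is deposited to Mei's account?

$2532.89

457(b) deferral: $4339.73 × 0.09 = $390.58
401(k) contribution: $4339.73 × 0.07 = $303.78
Pre-tax total = $390.58 + $303.78 = $694.36
Taxable wages = $4339.73 − $694.36 = $3645.37
Municipal income tax: $3645.37 × 0.03 = $109.36
Federal income tax: $3645.37 × 0.14 = $510.35
Medicare: $4339.73 × 0.02 = $86.79
AD&D insurance premium: $190.67
Legal plan premium: $215.31
Total deductions = $390.58 + $303.78 + $109.36 + $510.35 + $86.79 + $190.67 + $215.31 = $1806.84
Net pay = $4339.73 − $1806.84 = $2532.89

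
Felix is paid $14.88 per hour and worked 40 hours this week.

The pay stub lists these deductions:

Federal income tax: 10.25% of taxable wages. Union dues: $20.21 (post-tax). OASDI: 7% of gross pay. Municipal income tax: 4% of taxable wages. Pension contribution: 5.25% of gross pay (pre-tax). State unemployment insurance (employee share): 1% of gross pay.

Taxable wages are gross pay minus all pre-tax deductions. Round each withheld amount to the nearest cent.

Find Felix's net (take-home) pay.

$415.77

Gross pay: 40 × $14.88 = $595.20
Pension contribution: $595.20 × 0.0525 = $31.25
Taxable wages = $595.20 − $31.25 = $563.95
Municipal income tax: $563.95 × 0.04 = $22.56
Federal income tax: $563.95 × 0.1025 = $57.80
State unemployment insurance (employee share): $595.20 × 0.01 = $5.95
OASDI: $595.20 × 0.07 = $41.66
Union dues: $20.21
Total deductions = $31.25 + $22.56 + $57.80 + $5.95 + $41.66 + $20.21 = $179.43
Net pay = $595.20 − $179.43 = $415.77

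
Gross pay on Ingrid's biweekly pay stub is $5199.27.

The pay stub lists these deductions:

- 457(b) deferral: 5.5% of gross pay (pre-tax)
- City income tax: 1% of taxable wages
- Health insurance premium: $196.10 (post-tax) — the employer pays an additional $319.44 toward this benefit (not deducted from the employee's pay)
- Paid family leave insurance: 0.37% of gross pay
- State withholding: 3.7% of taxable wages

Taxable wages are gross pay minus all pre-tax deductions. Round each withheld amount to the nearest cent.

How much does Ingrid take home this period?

$4467.05

457(b) deferral: $5199.27 × 0.055 = $285.96
Taxable wages = $5199.27 − $285.96 = $4913.31
City income tax: $4913.31 × 0.01 = $49.13
State withholding: $4913.31 × 0.037 = $181.79
Paid family leave insurance: $5199.27 × 0.0037 = $19.24
Health insurance premium: $196.10
(Employer's $319.44 toward health insurance premium is not withheld from the employee.)
Total deductions = $285.96 + $49.13 + $181.79 + $19.24 + $196.10 = $732.22
Net pay = $5199.27 − $732.22 = $4467.05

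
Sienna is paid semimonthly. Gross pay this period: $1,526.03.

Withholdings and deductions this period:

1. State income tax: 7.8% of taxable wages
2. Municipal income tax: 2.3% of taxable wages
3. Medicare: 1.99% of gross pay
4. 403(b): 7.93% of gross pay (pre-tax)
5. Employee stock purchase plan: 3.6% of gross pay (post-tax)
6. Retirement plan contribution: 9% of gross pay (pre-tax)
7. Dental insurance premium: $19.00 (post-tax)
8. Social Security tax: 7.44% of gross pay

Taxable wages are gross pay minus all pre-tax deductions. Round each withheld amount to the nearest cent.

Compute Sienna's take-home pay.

$921.79

403(b): $1,526.03 × 0.0793 = $121.01
Retirement plan contribution: $1,526.03 × 0.09 = $137.34
Pre-tax total = $121.01 + $137.34 = $258.35
Taxable wages = $1,526.03 − $258.35 = $1,267.68
State income tax: $1,267.68 × 0.078 = $98.88
Municipal income tax: $1,267.68 × 0.023 = $29.16
Social Security tax: $1,526.03 × 0.0744 = $113.54
Medicare: $1,526.03 × 0.0199 = $30.37
Dental insurance premium: $19.00
Employee stock purchase plan: $1,526.03 × 0.036 = $54.94
Total deductions = $121.01 + $137.34 + $98.88 + $29.16 + $113.54 + $30.37 + $19.00 + $54.94 = $604.24
Net pay = $1,526.03 − $604.24 = $921.79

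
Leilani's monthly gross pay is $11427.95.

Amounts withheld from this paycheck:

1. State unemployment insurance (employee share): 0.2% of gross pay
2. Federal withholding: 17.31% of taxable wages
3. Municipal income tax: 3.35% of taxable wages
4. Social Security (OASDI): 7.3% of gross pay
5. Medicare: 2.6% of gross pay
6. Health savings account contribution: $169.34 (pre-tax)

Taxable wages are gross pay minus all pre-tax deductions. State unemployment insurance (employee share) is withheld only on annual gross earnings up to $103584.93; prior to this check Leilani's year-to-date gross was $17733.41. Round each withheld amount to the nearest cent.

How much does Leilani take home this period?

$7778.35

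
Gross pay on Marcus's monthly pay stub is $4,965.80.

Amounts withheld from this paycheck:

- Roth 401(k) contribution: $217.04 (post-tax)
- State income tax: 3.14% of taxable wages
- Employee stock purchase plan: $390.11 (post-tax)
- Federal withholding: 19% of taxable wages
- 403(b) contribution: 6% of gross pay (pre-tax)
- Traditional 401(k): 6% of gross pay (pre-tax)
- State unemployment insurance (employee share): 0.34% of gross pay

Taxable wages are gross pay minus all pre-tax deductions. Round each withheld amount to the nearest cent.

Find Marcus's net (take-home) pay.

$2,778.38

Traditional 401(k): $4,965.80 × 0.06 = $297.95
403(b) contribution: $4,965.80 × 0.06 = $297.95
Pre-tax total = $297.95 + $297.95 = $595.90
Taxable wages = $4,965.80 − $595.90 = $4,369.90
State income tax: $4,369.90 × 0.0314 = $137.21
Federal withholding: $4,369.90 × 0.19 = $830.28
State unemployment insurance (employee share): $4,965.80 × 0.0034 = $16.88
Roth 401(k) contribution: $217.04
Employee stock purchase plan: $390.11
Total deductions = $297.95 + $297.95 + $137.21 + $830.28 + $16.88 + $217.04 + $390.11 = $2,187.42
Net pay = $4,965.80 − $2,187.42 = $2,778.38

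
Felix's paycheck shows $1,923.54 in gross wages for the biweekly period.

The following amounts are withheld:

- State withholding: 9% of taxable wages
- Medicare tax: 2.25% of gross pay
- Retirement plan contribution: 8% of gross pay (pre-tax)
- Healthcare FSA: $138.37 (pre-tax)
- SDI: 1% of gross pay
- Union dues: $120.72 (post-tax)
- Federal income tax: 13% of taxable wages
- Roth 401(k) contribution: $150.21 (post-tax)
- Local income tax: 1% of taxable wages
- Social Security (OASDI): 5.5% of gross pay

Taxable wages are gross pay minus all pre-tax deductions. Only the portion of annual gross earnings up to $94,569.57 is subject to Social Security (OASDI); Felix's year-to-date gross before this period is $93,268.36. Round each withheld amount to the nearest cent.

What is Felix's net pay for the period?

Healthcare FSA: $138.37
Retirement plan contribution: $1,923.54 × 0.08 = $153.88
Pre-tax total = $138.37 + $153.88 = $292.25
Taxable wages = $1,923.54 − $292.25 = $1,631.29
Federal income tax: $1,631.29 × 0.13 = $212.07
Local income tax: $1,631.29 × 0.01 = $16.31
State withholding: $1,631.29 × 0.09 = $146.82
Social Security (OASDI): only $94,569.57 − $93,268.36 = $1,301.21 of this check is subject → $1,301.21 × 0.055 = $71.57
Medicare tax: $1,923.54 × 0.0225 = $43.28
SDI: $1,923.54 × 0.01 = $19.24
Union dues: $120.72
Roth 401(k) contribution: $150.21
Total deductions = $138.37 + $153.88 + $212.07 + $16.31 + $146.82 + $71.57 + $43.28 + $19.24 + $120.72 + $150.21 = $1,072.47
Net pay = $1,923.54 − $1,072.47 = $851.07

$851.07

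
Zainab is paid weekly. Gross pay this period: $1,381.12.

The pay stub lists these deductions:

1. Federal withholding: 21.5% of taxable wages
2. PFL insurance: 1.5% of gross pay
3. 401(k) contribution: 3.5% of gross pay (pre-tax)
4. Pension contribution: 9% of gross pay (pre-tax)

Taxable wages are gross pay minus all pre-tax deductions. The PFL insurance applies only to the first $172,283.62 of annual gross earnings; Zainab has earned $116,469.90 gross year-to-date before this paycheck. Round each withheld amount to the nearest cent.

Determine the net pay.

$927.94

Pension contribution: $1,381.12 × 0.09 = $124.30
401(k) contribution: $1,381.12 × 0.035 = $48.34
Pre-tax total = $124.30 + $48.34 = $172.64
Taxable wages = $1,381.12 − $172.64 = $1,208.48
Federal withholding: $1,208.48 × 0.215 = $259.82
PFL insurance: cap not yet reached, full $1,381.12 is subject → $1,381.12 × 0.015 = $20.72
Total deductions = $124.30 + $48.34 + $259.82 + $20.72 = $453.18
Net pay = $1,381.12 − $453.18 = $927.94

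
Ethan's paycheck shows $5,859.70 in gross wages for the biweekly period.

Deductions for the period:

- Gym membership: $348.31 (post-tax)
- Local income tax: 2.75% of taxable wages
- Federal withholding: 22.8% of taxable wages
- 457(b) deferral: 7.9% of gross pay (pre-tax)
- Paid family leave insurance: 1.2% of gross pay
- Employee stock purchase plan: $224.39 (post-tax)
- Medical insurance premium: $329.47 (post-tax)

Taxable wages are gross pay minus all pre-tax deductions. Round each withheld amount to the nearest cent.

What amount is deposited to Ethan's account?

$3,045.41

457(b) deferral: $5,859.70 × 0.079 = $462.92
Taxable wages = $5,859.70 − $462.92 = $5,396.78
Local income tax: $5,396.78 × 0.0275 = $148.41
Federal withholding: $5,396.78 × 0.228 = $1,230.47
Paid family leave insurance: $5,859.70 × 0.012 = $70.32
Employee stock purchase plan: $224.39
Gym membership: $348.31
Medical insurance premium: $329.47
Total deductions = $462.92 + $148.41 + $1,230.47 + $70.32 + $224.39 + $348.31 + $329.47 = $2,814.29
Net pay = $5,859.70 − $2,814.29 = $3,045.41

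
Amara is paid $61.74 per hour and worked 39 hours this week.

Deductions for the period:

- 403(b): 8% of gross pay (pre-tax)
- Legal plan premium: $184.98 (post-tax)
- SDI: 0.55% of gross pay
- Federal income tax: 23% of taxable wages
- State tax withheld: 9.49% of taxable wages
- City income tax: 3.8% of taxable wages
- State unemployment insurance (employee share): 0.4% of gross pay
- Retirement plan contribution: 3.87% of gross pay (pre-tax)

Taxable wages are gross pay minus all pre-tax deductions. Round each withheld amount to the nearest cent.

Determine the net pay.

$1,144.11

Gross pay: 39 × $61.74 = $2,407.86
403(b): $2,407.86 × 0.08 = $192.63
Retirement plan contribution: $2,407.86 × 0.0387 = $93.18
Pre-tax total = $192.63 + $93.18 = $285.81
Taxable wages = $2,407.86 − $285.81 = $2,122.05
Federal income tax: $2,122.05 × 0.23 = $488.07
State tax withheld: $2,122.05 × 0.0949 = $201.38
City income tax: $2,122.05 × 0.038 = $80.64
SDI: $2,407.86 × 0.0055 = $13.24
State unemployment insurance (employee share): $2,407.86 × 0.004 = $9.63
Legal plan premium: $184.98
Total deductions = $192.63 + $93.18 + $488.07 + $201.38 + $80.64 + $13.24 + $9.63 + $184.98 = $1,263.75
Net pay = $2,407.86 − $1,263.75 = $1,144.11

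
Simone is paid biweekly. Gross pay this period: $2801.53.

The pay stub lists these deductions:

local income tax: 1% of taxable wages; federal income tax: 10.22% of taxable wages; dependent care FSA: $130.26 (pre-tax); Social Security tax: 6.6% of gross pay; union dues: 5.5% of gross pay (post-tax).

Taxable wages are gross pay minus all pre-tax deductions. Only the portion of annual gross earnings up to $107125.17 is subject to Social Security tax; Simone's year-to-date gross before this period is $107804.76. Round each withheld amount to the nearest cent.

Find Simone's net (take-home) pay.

$2217.48

Dependent care FSA: $130.26
Taxable wages = $2801.53 − $130.26 = $2671.27
Federal income tax: $2671.27 × 0.1022 = $273.00
Local income tax: $2671.27 × 0.01 = $26.71
Social Security tax: annual cap $107125.17 already reached (YTD $107804.76), so $0.00
Union dues: $2801.53 × 0.055 = $154.08
Total deductions = $130.26 + $273.00 + $26.71 + $0.00 + $154.08 = $584.05
Net pay = $2801.53 − $584.05 = $2217.48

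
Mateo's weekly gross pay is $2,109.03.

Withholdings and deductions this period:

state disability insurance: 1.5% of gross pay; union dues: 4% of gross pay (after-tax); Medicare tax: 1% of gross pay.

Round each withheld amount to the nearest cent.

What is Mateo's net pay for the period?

Medicare tax: $2,109.03 × 0.01 = $21.09
State disability insurance: $2,109.03 × 0.015 = $31.64
Union dues: $2,109.03 × 0.04 = $84.36
Total deductions = $21.09 + $31.64 + $84.36 = $137.09
Net pay = $2,109.03 − $137.09 = $1,971.94

$1,971.94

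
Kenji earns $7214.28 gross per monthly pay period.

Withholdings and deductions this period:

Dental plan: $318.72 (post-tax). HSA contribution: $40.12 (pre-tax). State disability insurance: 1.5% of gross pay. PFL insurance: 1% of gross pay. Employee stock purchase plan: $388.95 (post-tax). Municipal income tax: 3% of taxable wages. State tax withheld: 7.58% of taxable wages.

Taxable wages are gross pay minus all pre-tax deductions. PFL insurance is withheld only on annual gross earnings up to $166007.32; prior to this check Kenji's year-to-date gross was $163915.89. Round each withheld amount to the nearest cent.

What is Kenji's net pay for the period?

$5578.35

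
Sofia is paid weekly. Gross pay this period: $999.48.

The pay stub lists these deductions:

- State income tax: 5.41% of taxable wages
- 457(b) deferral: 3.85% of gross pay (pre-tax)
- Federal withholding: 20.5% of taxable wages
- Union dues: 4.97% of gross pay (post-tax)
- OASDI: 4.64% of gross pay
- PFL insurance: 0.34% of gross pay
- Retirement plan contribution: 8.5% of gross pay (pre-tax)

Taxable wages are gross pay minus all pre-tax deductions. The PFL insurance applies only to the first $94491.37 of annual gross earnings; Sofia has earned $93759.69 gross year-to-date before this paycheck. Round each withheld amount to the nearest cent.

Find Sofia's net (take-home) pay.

457(b) deferral: $999.48 × 0.0385 = $38.48
Retirement plan contribution: $999.48 × 0.085 = $84.96
Pre-tax total = $38.48 + $84.96 = $123.44
Taxable wages = $999.48 − $123.44 = $876.04
Federal withholding: $876.04 × 0.205 = $179.59
State income tax: $876.04 × 0.0541 = $47.39
OASDI: $999.48 × 0.0464 = $46.38
PFL insurance: only $94491.37 − $93759.69 = $731.68 of this check is subject → $731.68 × 0.0034 = $2.49
Union dues: $999.48 × 0.0497 = $49.67
Total deductions = $38.48 + $84.96 + $179.59 + $47.39 + $46.38 + $2.49 + $49.67 = $448.96
Net pay = $999.48 − $448.96 = $550.52

$550.52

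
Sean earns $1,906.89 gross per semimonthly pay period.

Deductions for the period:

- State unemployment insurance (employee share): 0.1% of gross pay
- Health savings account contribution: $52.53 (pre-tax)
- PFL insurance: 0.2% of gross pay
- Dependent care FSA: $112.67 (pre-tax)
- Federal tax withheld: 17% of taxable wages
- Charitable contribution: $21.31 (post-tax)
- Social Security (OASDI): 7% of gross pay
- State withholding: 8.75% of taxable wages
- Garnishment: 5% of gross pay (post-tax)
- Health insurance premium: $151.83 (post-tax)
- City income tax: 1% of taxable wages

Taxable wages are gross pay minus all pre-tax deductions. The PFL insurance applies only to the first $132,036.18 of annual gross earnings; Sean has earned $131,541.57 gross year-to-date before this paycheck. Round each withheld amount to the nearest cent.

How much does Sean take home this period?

$870.92

Dependent care FSA: $112.67
Health savings account contribution: $52.53
Pre-tax total = $112.67 + $52.53 = $165.20
Taxable wages = $1,906.89 − $165.20 = $1,741.69
State withholding: $1,741.69 × 0.0875 = $152.40
Federal tax withheld: $1,741.69 × 0.17 = $296.09
City income tax: $1,741.69 × 0.01 = $17.42
State unemployment insurance (employee share): $1,906.89 × 0.001 = $1.91
PFL insurance: only $132,036.18 − $131,541.57 = $494.61 of this check is subject → $494.61 × 0.002 = $0.99
Social Security (OASDI): $1,906.89 × 0.07 = $133.48
Garnishment: $1,906.89 × 0.05 = $95.34
Charitable contribution: $21.31
Health insurance premium: $151.83
Total deductions = $112.67 + $52.53 + $152.40 + $296.09 + $17.42 + $1.91 + $0.99 + $133.48 + $95.34 + $21.31 + $151.83 = $1,035.97
Net pay = $1,906.89 − $1,035.97 = $870.92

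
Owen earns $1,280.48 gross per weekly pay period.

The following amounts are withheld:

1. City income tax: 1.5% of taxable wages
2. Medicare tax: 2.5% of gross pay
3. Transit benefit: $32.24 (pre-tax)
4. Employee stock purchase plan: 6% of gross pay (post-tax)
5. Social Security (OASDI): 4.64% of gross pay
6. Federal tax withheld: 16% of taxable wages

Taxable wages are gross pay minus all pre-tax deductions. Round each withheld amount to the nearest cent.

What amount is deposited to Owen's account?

Transit benefit: $32.24
Taxable wages = $1,280.48 − $32.24 = $1,248.24
Federal tax withheld: $1,248.24 × 0.16 = $199.72
City income tax: $1,248.24 × 0.015 = $18.72
Social Security (OASDI): $1,280.48 × 0.0464 = $59.41
Medicare tax: $1,280.48 × 0.025 = $32.01
Employee stock purchase plan: $1,280.48 × 0.06 = $76.83
Total deductions = $32.24 + $199.72 + $18.72 + $59.41 + $32.01 + $76.83 = $418.93
Net pay = $1,280.48 − $418.93 = $861.55

$861.55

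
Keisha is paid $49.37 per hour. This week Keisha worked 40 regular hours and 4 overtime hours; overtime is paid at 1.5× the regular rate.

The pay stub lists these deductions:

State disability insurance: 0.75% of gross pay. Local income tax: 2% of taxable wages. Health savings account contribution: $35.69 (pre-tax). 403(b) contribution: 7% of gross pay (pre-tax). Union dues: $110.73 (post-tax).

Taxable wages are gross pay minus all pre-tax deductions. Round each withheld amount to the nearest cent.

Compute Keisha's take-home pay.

$1,907.07

Regular pay: 40 × $49.37 = $1,974.80
Overtime pay: 4 × $49.37 × 1.5 = $296.22
Gross pay = $1,974.80 + $296.22 = $2,271.02
Health savings account contribution: $35.69
403(b) contribution: $2,271.02 × 0.07 = $158.97
Pre-tax total = $35.69 + $158.97 = $194.66
Taxable wages = $2,271.02 − $194.66 = $2,076.36
Local income tax: $2,076.36 × 0.02 = $41.53
State disability insurance: $2,271.02 × 0.0075 = $17.03
Union dues: $110.73
Total deductions = $35.69 + $158.97 + $41.53 + $17.03 + $110.73 = $363.95
Net pay = $2,271.02 − $363.95 = $1,907.07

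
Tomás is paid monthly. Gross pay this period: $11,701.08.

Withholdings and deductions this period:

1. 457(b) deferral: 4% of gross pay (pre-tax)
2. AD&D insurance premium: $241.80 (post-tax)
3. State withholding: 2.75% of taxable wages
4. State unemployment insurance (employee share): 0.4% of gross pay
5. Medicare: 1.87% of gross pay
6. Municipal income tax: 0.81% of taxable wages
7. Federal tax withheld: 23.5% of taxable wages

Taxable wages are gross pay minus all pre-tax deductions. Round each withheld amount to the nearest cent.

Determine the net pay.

$7,685.97

457(b) deferral: $11,701.08 × 0.04 = $468.04
Taxable wages = $11,701.08 − $468.04 = $11,233.04
Federal tax withheld: $11,233.04 × 0.235 = $2,639.76
State withholding: $11,233.04 × 0.0275 = $308.91
Municipal income tax: $11,233.04 × 0.0081 = $90.99
State unemployment insurance (employee share): $11,701.08 × 0.004 = $46.80
Medicare: $11,701.08 × 0.0187 = $218.81
AD&D insurance premium: $241.80
Total deductions = $468.04 + $2,639.76 + $308.91 + $90.99 + $46.80 + $218.81 + $241.80 = $4,015.11
Net pay = $11,701.08 − $4,015.11 = $7,685.97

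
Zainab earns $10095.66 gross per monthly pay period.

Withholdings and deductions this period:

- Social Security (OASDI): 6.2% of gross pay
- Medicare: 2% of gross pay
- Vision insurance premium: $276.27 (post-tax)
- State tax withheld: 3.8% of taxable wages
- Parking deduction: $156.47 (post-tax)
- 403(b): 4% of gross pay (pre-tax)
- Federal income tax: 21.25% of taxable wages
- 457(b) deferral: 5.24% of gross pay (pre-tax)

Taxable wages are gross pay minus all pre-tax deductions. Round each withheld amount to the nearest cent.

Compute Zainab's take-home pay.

403(b): $10095.66 × 0.04 = $403.83
457(b) deferral: $10095.66 × 0.0524 = $529.01
Pre-tax total = $403.83 + $529.01 = $932.84
Taxable wages = $10095.66 − $932.84 = $9162.82
State tax withheld: $9162.82 × 0.038 = $348.19
Federal income tax: $9162.82 × 0.2125 = $1947.10
Medicare: $10095.66 × 0.02 = $201.91
Social Security (OASDI): $10095.66 × 0.062 = $625.93
Vision insurance premium: $276.27
Parking deduction: $156.47
Total deductions = $403.83 + $529.01 + $348.19 + $1947.10 + $201.91 + $625.93 + $276.27 + $156.47 = $4488.71
Net pay = $10095.66 − $4488.71 = $5606.95

$5606.95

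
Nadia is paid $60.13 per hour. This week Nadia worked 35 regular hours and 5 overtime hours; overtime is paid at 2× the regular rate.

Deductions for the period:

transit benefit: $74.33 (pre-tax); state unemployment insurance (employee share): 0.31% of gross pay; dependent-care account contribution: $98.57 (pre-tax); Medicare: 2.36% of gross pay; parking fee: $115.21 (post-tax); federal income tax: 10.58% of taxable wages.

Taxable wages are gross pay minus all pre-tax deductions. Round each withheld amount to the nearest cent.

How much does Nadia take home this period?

Regular pay: 35 × $60.13 = $2,104.55
Overtime pay: 5 × $60.13 × 2 = $601.30
Gross pay = $2,104.55 + $601.30 = $2,705.85
Transit benefit: $74.33
Dependent-care account contribution: $98.57
Pre-tax total = $74.33 + $98.57 = $172.90
Taxable wages = $2,705.85 − $172.90 = $2,532.95
Federal income tax: $2,532.95 × 0.1058 = $267.99
State unemployment insurance (employee share): $2,705.85 × 0.0031 = $8.39
Medicare: $2,705.85 × 0.0236 = $63.86
Parking fee: $115.21
Total deductions = $74.33 + $98.57 + $267.99 + $8.39 + $63.86 + $115.21 = $628.35
Net pay = $2,705.85 − $628.35 = $2,077.50

$2,077.50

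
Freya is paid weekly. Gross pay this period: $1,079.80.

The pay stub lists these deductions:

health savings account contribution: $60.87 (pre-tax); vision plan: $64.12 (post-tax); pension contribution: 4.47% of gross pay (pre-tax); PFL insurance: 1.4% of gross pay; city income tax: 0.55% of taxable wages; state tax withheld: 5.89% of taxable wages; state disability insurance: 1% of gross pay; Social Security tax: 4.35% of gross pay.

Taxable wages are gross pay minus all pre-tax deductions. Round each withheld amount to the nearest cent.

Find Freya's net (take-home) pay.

$771.14

Health savings account contribution: $60.87
Pension contribution: $1,079.80 × 0.0447 = $48.27
Pre-tax total = $60.87 + $48.27 = $109.14
Taxable wages = $1,079.80 − $109.14 = $970.66
City income tax: $970.66 × 0.0055 = $5.34
State tax withheld: $970.66 × 0.0589 = $57.17
PFL insurance: $1,079.80 × 0.014 = $15.12
Social Security tax: $1,079.80 × 0.0435 = $46.97
State disability insurance: $1,079.80 × 0.01 = $10.80
Vision plan: $64.12
Total deductions = $60.87 + $48.27 + $5.34 + $57.17 + $15.12 + $46.97 + $10.80 + $64.12 = $308.66
Net pay = $1,079.80 − $308.66 = $771.14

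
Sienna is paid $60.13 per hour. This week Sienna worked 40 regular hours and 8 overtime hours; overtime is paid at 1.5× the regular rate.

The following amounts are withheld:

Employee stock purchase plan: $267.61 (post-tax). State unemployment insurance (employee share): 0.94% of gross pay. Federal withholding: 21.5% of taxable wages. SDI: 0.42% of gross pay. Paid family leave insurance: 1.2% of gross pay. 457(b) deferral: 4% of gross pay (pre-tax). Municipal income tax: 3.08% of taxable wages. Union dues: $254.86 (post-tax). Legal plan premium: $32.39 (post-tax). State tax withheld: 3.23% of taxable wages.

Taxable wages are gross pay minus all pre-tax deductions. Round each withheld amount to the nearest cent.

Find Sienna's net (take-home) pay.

Regular pay: 40 × $60.13 = $2,405.20
Overtime pay: 8 × $60.13 × 1.5 = $721.56
Gross pay = $2,405.20 + $721.56 = $3,126.76
457(b) deferral: $3,126.76 × 0.04 = $125.07
Taxable wages = $3,126.76 − $125.07 = $3,001.69
Municipal income tax: $3,001.69 × 0.0308 = $92.45
Federal withholding: $3,001.69 × 0.215 = $645.36
State tax withheld: $3,001.69 × 0.0323 = $96.95
State unemployment insurance (employee share): $3,126.76 × 0.0094 = $29.39
Paid family leave insurance: $3,126.76 × 0.012 = $37.52
SDI: $3,126.76 × 0.0042 = $13.13
Union dues: $254.86
Employee stock purchase plan: $267.61
Legal plan premium: $32.39
Total deductions = $125.07 + $92.45 + $645.36 + $96.95 + $29.39 + $37.52 + $13.13 + $254.86 + $267.61 + $32.39 = $1,594.73
Net pay = $3,126.76 − $1,594.73 = $1,532.03

$1,532.03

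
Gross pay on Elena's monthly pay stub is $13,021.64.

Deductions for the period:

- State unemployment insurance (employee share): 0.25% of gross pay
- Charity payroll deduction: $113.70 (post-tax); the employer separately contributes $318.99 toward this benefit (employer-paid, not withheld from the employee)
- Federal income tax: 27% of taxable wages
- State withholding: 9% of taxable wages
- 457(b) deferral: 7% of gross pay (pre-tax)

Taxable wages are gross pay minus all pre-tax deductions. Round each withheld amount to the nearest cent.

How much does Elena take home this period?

$7,604.23

457(b) deferral: $13,021.64 × 0.07 = $911.51
Taxable wages = $13,021.64 − $911.51 = $12,110.13
Federal income tax: $12,110.13 × 0.27 = $3,269.74
State withholding: $12,110.13 × 0.09 = $1,089.91
State unemployment insurance (employee share): $13,021.64 × 0.0025 = $32.55
Charity payroll deduction: $113.70
(Employer's $318.99 toward charity payroll deduction is not withheld from the employee.)
Total deductions = $911.51 + $3,269.74 + $1,089.91 + $32.55 + $113.70 = $5,417.41
Net pay = $13,021.64 − $5,417.41 = $7,604.23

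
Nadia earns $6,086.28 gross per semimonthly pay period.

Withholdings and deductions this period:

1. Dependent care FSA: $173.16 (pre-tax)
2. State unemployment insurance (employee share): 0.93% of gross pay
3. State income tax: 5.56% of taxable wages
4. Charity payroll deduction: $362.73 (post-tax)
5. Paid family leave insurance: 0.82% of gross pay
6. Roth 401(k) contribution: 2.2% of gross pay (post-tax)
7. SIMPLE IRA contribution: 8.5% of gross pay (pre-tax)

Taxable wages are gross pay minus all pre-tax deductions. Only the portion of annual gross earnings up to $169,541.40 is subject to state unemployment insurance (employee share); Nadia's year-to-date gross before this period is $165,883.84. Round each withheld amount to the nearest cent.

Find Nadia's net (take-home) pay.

$4,515.22

Dependent care FSA: $173.16
SIMPLE IRA contribution: $6,086.28 × 0.085 = $517.33
Pre-tax total = $173.16 + $517.33 = $690.49
Taxable wages = $6,086.28 − $690.49 = $5,395.79
State income tax: $5,395.79 × 0.0556 = $300.01
State unemployment insurance (employee share): only $169,541.40 − $165,883.84 = $3,657.56 of this check is subject → $3,657.56 × 0.0093 = $34.02
Paid family leave insurance: $6,086.28 × 0.0082 = $49.91
Roth 401(k) contribution: $6,086.28 × 0.022 = $133.90
Charity payroll deduction: $362.73
Total deductions = $173.16 + $517.33 + $300.01 + $34.02 + $49.91 + $133.90 + $362.73 = $1,571.06
Net pay = $6,086.28 − $1,571.06 = $4,515.22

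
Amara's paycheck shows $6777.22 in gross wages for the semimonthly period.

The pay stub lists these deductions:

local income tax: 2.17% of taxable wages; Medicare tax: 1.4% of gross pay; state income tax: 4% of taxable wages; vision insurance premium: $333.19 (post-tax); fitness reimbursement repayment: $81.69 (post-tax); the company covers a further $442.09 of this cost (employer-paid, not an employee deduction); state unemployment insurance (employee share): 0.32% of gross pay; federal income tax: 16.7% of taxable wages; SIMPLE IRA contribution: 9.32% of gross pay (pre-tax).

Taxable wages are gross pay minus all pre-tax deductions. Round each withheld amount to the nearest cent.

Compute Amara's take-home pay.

$4208.64

SIMPLE IRA contribution: $6777.22 × 0.0932 = $631.64
Taxable wages = $6777.22 − $631.64 = $6145.58
Federal income tax: $6145.58 × 0.167 = $1026.31
Local income tax: $6145.58 × 0.0217 = $133.36
State income tax: $6145.58 × 0.04 = $245.82
Medicare tax: $6777.22 × 0.014 = $94.88
State unemployment insurance (employee share): $6777.22 × 0.0032 = $21.69
Vision insurance premium: $333.19
Fitness reimbursement repayment: $81.69
(Employer's $442.09 toward fitness reimbursement repayment is not withheld from the employee.)
Total deductions = $631.64 + $1026.31 + $133.36 + $245.82 + $94.88 + $21.69 + $333.19 + $81.69 = $2568.58
Net pay = $6777.22 − $2568.58 = $4208.64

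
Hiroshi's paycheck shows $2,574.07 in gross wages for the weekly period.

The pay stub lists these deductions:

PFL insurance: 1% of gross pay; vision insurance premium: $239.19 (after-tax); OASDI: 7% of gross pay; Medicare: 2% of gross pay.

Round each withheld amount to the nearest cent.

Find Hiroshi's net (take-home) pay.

$2,077.48

Medicare: $2,574.07 × 0.02 = $51.48
PFL insurance: $2,574.07 × 0.01 = $25.74
OASDI: $2,574.07 × 0.07 = $180.18
Vision insurance premium: $239.19
Total deductions = $51.48 + $25.74 + $180.18 + $239.19 = $496.59
Net pay = $2,574.07 − $496.59 = $2,077.48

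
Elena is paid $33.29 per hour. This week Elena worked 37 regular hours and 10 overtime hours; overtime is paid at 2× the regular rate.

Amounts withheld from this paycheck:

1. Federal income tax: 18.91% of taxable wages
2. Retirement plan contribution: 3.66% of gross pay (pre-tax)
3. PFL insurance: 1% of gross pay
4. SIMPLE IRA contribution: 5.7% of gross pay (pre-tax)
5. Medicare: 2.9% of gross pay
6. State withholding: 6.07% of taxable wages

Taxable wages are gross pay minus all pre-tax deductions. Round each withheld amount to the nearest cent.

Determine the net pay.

Regular pay: 37 × $33.29 = $1,231.73
Overtime pay: 10 × $33.29 × 2 = $665.80
Gross pay = $1,231.73 + $665.80 = $1,897.53
Retirement plan contribution: $1,897.53 × 0.0366 = $69.45
SIMPLE IRA contribution: $1,897.53 × 0.057 = $108.16
Pre-tax total = $69.45 + $108.16 = $177.61
Taxable wages = $1,897.53 − $177.61 = $1,719.92
Federal income tax: $1,719.92 × 0.1891 = $325.24
State withholding: $1,719.92 × 0.0607 = $104.40
Medicare: $1,897.53 × 0.029 = $55.03
PFL insurance: $1,897.53 × 0.01 = $18.98
Total deductions = $69.45 + $108.16 + $325.24 + $104.40 + $55.03 + $18.98 = $681.26
Net pay = $1,897.53 − $681.26 = $1,216.27

$1,216.27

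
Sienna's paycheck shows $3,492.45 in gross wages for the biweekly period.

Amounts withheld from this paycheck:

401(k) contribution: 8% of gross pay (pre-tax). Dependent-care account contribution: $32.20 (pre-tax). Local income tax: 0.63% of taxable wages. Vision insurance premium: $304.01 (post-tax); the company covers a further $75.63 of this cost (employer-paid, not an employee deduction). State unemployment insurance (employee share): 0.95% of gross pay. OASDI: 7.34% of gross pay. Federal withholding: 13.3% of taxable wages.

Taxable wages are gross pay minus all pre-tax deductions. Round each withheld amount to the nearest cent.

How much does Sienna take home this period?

401(k) contribution: $3,492.45 × 0.08 = $279.40
Dependent-care account contribution: $32.20
Pre-tax total = $279.40 + $32.20 = $311.60
Taxable wages = $3,492.45 − $311.60 = $3,180.85
Federal withholding: $3,180.85 × 0.133 = $423.05
Local income tax: $3,180.85 × 0.0063 = $20.04
OASDI: $3,492.45 × 0.0734 = $256.35
State unemployment insurance (employee share): $3,492.45 × 0.0095 = $33.18
Vision insurance premium: $304.01
(Employer's $75.63 toward vision insurance premium is not withheld from the employee.)
Total deductions = $279.40 + $32.20 + $423.05 + $20.04 + $256.35 + $33.18 + $304.01 = $1,348.23
Net pay = $3,492.45 − $1,348.23 = $2,144.22

$2,144.22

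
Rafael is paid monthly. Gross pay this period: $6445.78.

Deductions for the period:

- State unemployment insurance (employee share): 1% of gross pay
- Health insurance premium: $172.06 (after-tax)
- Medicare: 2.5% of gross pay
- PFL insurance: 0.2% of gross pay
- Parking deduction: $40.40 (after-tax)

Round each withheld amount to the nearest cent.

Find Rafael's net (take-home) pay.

$5994.83

State unemployment insurance (employee share): $6445.78 × 0.01 = $64.46
Medicare: $6445.78 × 0.025 = $161.14
PFL insurance: $6445.78 × 0.002 = $12.89
Parking deduction: $40.40
Health insurance premium: $172.06
Total deductions = $64.46 + $161.14 + $12.89 + $40.40 + $172.06 = $450.95
Net pay = $6445.78 − $450.95 = $5994.83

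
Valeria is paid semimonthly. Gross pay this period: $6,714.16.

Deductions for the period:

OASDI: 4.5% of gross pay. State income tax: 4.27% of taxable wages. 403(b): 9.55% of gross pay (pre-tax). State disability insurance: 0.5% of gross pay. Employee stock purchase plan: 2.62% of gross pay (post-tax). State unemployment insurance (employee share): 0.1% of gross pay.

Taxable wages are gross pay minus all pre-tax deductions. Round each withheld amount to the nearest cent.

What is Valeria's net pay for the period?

$5,295.31

403(b): $6,714.16 × 0.0955 = $641.20
Taxable wages = $6,714.16 − $641.20 = $6,072.96
State income tax: $6,072.96 × 0.0427 = $259.32
OASDI: $6,714.16 × 0.045 = $302.14
State disability insurance: $6,714.16 × 0.005 = $33.57
State unemployment insurance (employee share): $6,714.16 × 0.001 = $6.71
Employee stock purchase plan: $6,714.16 × 0.0262 = $175.91
Total deductions = $641.20 + $259.32 + $302.14 + $33.57 + $6.71 + $175.91 = $1,418.85
Net pay = $6,714.16 − $1,418.85 = $5,295.31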